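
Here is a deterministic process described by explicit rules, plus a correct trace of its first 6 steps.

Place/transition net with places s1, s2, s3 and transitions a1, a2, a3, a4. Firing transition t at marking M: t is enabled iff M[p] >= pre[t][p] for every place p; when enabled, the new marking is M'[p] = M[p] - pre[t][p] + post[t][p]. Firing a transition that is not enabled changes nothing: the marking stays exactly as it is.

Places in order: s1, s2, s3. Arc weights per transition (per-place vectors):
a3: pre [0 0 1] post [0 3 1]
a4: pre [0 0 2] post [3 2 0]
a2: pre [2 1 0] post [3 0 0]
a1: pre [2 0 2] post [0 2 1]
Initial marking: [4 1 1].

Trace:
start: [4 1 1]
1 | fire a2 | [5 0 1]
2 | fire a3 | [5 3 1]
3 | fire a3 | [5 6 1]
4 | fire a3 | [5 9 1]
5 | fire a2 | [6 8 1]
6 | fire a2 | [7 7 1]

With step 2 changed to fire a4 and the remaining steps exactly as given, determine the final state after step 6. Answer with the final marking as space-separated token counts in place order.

7 4 1

(re-executing from step 2 with the substitution; state before step 2: [5 0 1])
2 | fire a4 | [5 0 1]
3 | fire a3 | [5 3 1]
4 | fire a3 | [5 6 1]
5 | fire a2 | [6 5 1]
6 | fire a2 | [7 4 1]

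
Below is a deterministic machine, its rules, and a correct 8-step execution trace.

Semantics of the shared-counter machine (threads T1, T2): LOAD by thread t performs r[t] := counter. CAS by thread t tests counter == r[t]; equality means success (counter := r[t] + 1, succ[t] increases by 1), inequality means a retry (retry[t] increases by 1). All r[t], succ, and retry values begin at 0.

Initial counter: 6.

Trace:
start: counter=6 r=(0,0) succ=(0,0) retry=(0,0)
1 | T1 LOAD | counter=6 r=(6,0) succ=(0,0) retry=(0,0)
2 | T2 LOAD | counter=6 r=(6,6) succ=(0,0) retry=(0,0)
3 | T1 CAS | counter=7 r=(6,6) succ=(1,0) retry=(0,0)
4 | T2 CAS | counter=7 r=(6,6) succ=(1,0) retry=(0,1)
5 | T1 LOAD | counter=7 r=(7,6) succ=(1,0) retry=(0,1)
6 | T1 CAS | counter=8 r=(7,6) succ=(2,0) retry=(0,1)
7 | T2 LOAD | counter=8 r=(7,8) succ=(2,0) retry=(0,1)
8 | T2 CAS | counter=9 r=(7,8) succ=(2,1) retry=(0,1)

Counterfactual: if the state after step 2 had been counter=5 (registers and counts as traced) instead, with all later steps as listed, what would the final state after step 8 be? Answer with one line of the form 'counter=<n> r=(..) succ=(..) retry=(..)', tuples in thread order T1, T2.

state after step 2 := counter=5 r=(6,6) succ=(0,0) retry=(0,0)
3 | T1 CAS | counter=5 r=(6,6) succ=(0,0) retry=(1,0)
4 | T2 CAS | counter=5 r=(6,6) succ=(0,0) retry=(1,1)
5 | T1 LOAD | counter=5 r=(5,6) succ=(0,0) retry=(1,1)
6 | T1 CAS | counter=6 r=(5,6) succ=(1,0) retry=(1,1)
7 | T2 LOAD | counter=6 r=(5,6) succ=(1,0) retry=(1,1)
8 | T2 CAS | counter=7 r=(5,6) succ=(1,1) retry=(1,1)

counter=7 r=(5,6) succ=(1,1) retry=(1,1)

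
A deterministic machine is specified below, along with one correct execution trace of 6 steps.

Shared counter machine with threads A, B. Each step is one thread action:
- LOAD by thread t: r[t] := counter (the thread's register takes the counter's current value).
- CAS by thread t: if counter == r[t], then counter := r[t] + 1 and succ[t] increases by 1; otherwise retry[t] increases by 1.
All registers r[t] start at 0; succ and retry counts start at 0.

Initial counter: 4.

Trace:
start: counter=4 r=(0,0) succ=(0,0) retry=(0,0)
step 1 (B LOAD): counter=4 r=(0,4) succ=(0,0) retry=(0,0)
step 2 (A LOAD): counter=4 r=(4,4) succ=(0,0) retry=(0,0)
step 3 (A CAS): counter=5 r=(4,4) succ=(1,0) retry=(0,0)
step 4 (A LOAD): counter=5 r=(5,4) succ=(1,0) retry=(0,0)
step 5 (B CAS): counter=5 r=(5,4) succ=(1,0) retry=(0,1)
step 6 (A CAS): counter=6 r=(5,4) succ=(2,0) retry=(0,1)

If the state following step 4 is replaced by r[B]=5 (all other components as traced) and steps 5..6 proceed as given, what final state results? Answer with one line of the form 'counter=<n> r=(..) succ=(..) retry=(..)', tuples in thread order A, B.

state after step 4 := counter=5 r=(5,5) succ=(1,0) retry=(0,0)
step 5 (B CAS): counter=6 r=(5,5) succ=(1,1) retry=(0,0)
step 6 (A CAS): counter=6 r=(5,5) succ=(1,1) retry=(1,0)

counter=6 r=(5,5) succ=(1,1) retry=(1,0)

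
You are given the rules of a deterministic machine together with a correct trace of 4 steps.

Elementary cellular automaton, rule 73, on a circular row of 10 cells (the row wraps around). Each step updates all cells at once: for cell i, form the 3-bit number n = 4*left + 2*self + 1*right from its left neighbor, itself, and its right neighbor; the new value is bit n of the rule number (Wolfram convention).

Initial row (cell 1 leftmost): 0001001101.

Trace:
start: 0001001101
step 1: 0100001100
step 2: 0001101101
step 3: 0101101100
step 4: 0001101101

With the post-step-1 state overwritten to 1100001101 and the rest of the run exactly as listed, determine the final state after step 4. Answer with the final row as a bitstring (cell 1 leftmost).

state after step 1 := 1100001101
step 2: 0101101101
step 3: 0001101100
step 4: 1101101101

1101101101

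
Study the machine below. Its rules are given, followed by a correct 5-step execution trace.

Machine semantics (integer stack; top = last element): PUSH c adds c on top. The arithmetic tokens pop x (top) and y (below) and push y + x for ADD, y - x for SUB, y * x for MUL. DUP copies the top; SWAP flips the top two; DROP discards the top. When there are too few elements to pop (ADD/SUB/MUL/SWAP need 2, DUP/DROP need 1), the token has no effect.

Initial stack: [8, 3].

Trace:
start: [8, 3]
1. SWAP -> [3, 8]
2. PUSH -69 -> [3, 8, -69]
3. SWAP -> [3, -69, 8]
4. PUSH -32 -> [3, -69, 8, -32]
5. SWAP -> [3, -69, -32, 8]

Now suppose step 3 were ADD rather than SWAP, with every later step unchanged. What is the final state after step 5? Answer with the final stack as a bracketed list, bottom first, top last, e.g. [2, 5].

[3, -32, -61]

(re-executing from step 3 with the substitution; state before step 3: [3, 8, -69])
3. ADD -> [3, -61]
4. PUSH -32 -> [3, -61, -32]
5. SWAP -> [3, -32, -61]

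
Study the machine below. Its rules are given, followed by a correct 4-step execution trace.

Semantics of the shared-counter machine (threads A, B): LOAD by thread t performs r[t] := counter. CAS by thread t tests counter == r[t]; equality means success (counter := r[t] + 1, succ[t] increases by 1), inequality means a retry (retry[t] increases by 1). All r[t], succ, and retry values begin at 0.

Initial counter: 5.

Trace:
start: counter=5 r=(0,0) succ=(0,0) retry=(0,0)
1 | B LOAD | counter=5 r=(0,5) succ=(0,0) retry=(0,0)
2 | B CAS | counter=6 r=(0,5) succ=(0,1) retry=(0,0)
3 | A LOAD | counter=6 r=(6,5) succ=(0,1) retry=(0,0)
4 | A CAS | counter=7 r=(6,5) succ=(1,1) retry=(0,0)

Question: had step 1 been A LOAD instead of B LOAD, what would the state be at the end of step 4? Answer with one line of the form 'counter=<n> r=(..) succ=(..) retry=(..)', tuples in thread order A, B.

counter=6 r=(5,0) succ=(1,0) retry=(0,1)

(re-executing from step 1 with the substitution; state before step 1: counter=5 r=(0,0) succ=(0,0) retry=(0,0))
1 | A LOAD | counter=5 r=(5,0) succ=(0,0) retry=(0,0)
2 | B CAS | counter=5 r=(5,0) succ=(0,0) retry=(0,1)
3 | A LOAD | counter=5 r=(5,0) succ=(0,0) retry=(0,1)
4 | A CAS | counter=6 r=(5,0) succ=(1,0) retry=(0,1)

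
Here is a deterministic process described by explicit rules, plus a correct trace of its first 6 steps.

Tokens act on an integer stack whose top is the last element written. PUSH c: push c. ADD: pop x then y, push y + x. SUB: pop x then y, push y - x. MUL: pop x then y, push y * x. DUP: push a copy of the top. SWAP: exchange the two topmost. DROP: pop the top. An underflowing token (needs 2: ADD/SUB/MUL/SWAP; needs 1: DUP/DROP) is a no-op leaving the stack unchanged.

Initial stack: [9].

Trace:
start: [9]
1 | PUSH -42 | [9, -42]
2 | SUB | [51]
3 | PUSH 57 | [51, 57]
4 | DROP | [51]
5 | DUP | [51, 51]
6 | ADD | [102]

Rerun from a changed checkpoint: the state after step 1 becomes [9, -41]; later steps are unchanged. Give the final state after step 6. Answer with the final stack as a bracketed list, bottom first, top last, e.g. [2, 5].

state after step 1 := [9, -41]
2 | SUB | [50]
3 | PUSH 57 | [50, 57]
4 | DROP | [50]
5 | DUP | [50, 50]
6 | ADD | [100]

[100]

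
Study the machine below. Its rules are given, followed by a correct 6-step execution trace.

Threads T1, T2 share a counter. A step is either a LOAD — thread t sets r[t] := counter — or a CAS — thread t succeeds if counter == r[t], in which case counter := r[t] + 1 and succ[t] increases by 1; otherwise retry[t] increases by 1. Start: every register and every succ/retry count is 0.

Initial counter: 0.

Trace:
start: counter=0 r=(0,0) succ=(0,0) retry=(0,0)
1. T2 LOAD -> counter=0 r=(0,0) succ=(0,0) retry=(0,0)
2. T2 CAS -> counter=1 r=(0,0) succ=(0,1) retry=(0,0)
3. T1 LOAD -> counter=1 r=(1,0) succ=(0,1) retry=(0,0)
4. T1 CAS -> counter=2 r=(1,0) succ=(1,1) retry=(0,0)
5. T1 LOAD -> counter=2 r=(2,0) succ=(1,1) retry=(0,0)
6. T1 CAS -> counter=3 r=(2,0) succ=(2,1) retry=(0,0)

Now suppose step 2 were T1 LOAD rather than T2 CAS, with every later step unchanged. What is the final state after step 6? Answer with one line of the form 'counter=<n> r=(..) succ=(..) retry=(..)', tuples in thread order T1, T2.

counter=2 r=(1,0) succ=(2,0) retry=(0,0)

(re-executing from step 2 with the substitution; state before step 2: counter=0 r=(0,0) succ=(0,0) retry=(0,0))
2. T1 LOAD -> counter=0 r=(0,0) succ=(0,0) retry=(0,0)
3. T1 LOAD -> counter=0 r=(0,0) succ=(0,0) retry=(0,0)
4. T1 CAS -> counter=1 r=(0,0) succ=(1,0) retry=(0,0)
5. T1 LOAD -> counter=1 r=(1,0) succ=(1,0) retry=(0,0)
6. T1 CAS -> counter=2 r=(1,0) succ=(2,0) retry=(0,0)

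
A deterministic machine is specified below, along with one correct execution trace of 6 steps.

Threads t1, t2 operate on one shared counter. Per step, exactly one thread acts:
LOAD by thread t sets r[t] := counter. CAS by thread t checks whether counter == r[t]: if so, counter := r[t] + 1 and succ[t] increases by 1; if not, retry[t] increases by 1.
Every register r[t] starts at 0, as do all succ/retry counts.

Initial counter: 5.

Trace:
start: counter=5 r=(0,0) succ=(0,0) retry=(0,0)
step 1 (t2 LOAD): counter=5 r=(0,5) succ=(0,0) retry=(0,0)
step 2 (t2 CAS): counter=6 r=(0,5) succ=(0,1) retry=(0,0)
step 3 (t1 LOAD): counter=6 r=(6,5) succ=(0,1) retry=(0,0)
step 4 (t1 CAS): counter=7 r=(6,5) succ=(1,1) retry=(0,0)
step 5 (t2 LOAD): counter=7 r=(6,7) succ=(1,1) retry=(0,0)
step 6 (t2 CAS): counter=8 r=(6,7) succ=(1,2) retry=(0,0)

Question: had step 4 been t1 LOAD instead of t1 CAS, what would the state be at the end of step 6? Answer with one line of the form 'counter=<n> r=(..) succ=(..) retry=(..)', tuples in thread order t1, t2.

(re-executing from step 4 with the substitution; state before step 4: counter=6 r=(6,5) succ=(0,1) retry=(0,0))
step 4 (t1 LOAD): counter=6 r=(6,5) succ=(0,1) retry=(0,0)
step 5 (t2 LOAD): counter=6 r=(6,6) succ=(0,1) retry=(0,0)
step 6 (t2 CAS): counter=7 r=(6,6) succ=(0,2) retry=(0,0)

counter=7 r=(6,6) succ=(0,2) retry=(0,0)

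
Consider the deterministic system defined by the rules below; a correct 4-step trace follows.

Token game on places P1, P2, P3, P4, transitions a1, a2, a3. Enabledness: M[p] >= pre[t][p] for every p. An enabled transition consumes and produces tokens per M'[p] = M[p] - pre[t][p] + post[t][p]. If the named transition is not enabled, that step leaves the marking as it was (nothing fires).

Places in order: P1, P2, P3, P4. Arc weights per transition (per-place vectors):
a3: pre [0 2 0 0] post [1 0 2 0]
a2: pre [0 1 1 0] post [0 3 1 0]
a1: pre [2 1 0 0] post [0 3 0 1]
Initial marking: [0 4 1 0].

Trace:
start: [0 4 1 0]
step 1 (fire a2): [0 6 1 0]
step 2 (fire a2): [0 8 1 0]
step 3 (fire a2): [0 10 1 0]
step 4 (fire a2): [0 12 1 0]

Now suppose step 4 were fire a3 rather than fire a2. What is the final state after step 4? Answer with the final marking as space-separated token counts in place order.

1 8 3 0

(re-executing from step 4 with the substitution; state before step 4: [0 10 1 0])
step 4 (fire a3): [1 8 3 0]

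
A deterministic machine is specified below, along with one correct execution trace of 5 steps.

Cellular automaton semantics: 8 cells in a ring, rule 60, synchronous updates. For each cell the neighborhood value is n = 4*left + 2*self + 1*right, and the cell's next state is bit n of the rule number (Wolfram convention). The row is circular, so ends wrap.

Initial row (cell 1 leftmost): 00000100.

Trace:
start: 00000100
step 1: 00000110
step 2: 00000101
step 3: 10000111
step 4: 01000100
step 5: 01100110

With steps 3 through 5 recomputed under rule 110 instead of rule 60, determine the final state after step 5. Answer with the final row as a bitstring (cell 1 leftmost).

(re-executing steps 3..5 under rule 110; state before step 3: 00000101)
step 3: 00001111
step 4: 00011001
step 5: 00111011

00111011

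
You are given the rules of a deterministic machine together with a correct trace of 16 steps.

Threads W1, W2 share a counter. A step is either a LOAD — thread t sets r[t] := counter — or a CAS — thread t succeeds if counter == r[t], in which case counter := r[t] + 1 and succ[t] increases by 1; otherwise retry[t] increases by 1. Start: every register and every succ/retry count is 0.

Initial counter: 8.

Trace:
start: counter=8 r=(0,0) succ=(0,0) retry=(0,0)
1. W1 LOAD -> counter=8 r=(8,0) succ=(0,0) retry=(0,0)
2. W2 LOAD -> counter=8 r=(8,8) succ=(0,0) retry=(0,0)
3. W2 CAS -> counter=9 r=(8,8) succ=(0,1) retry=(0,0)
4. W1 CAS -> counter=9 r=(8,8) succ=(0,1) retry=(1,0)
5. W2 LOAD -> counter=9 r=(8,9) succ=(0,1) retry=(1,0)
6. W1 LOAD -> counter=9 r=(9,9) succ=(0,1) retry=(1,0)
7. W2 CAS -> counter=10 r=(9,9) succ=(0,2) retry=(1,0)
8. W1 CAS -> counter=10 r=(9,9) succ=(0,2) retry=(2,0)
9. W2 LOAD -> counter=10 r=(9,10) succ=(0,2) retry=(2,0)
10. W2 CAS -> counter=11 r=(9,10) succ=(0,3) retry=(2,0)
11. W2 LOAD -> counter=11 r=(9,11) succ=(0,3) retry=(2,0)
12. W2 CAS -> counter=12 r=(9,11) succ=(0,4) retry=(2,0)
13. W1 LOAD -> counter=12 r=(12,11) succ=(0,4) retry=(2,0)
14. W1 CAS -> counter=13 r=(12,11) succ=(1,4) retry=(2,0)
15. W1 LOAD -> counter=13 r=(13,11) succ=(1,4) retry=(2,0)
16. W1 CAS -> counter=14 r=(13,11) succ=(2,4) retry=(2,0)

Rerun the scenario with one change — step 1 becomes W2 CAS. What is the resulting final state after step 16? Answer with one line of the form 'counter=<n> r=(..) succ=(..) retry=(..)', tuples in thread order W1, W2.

(re-executing from step 1 with the substitution; state before step 1: counter=8 r=(0,0) succ=(0,0) retry=(0,0))
1. W2 CAS -> counter=8 r=(0,0) succ=(0,0) retry=(0,1)
2. W2 LOAD -> counter=8 r=(0,8) succ=(0,0) retry=(0,1)
3. W2 CAS -> counter=9 r=(0,8) succ=(0,1) retry=(0,1)
4. W1 CAS -> counter=9 r=(0,8) succ=(0,1) retry=(1,1)
5. W2 LOAD -> counter=9 r=(0,9) succ=(0,1) retry=(1,1)
6. W1 LOAD -> counter=9 r=(9,9) succ=(0,1) retry=(1,1)
7. W2 CAS -> counter=10 r=(9,9) succ=(0,2) retry=(1,1)
8. W1 CAS -> counter=10 r=(9,9) succ=(0,2) retry=(2,1)
9. W2 LOAD -> counter=10 r=(9,10) succ=(0,2) retry=(2,1)
10. W2 CAS -> counter=11 r=(9,10) succ=(0,3) retry=(2,1)
11. W2 LOAD -> counter=11 r=(9,11) succ=(0,3) retry=(2,1)
12. W2 CAS -> counter=12 r=(9,11) succ=(0,4) retry=(2,1)
13. W1 LOAD -> counter=12 r=(12,11) succ=(0,4) retry=(2,1)
14. W1 CAS -> counter=13 r=(12,11) succ=(1,4) retry=(2,1)
15. W1 LOAD -> counter=13 r=(13,11) succ=(1,4) retry=(2,1)
16. W1 CAS -> counter=14 r=(13,11) succ=(2,4) retry=(2,1)

counter=14 r=(13,11) succ=(2,4) retry=(2,1)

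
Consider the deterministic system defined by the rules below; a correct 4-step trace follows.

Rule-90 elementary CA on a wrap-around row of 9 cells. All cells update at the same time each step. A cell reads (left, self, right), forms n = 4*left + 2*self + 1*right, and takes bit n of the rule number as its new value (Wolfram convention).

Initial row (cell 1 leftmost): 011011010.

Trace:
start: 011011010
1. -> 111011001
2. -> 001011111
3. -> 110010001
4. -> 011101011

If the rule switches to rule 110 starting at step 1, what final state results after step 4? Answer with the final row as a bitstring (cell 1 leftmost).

(re-executing steps 1..4 under rule 110; state before step 1: 011011010)
1. -> 111111110
2. -> 100000011
3. -> 100000110
4. -> 100001111

100001111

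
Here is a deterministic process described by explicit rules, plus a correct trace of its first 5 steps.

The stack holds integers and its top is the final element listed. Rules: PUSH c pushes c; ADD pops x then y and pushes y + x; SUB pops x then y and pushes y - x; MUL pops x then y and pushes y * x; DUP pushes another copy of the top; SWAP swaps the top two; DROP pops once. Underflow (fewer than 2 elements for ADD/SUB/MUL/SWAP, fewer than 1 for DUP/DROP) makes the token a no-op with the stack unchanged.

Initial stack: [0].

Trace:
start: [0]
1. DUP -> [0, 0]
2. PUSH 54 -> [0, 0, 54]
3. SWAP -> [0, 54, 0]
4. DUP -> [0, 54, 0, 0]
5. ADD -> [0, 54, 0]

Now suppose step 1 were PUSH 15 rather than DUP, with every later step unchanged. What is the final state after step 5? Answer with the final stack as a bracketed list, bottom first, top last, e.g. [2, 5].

(re-executing from step 1 with the substitution; state before step 1: [0])
1. PUSH 15 -> [0, 15]
2. PUSH 54 -> [0, 15, 54]
3. SWAP -> [0, 54, 15]
4. DUP -> [0, 54, 15, 15]
5. ADD -> [0, 54, 30]

[0, 54, 30]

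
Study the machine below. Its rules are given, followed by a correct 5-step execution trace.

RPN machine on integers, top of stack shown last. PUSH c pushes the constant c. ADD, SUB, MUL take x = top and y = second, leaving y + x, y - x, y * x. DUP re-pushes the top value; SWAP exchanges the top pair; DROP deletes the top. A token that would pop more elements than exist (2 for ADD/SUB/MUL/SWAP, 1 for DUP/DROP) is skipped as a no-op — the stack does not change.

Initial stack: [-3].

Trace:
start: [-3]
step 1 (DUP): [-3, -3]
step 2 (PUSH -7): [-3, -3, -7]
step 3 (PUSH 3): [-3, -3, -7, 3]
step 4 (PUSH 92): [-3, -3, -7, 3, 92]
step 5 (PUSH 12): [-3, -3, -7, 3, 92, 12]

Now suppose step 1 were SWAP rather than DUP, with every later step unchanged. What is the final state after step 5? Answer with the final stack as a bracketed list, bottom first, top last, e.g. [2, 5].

(re-executing from step 1 with the substitution; state before step 1: [-3])
step 1 (SWAP): [-3]
step 2 (PUSH -7): [-3, -7]
step 3 (PUSH 3): [-3, -7, 3]
step 4 (PUSH 92): [-3, -7, 3, 92]
step 5 (PUSH 12): [-3, -7, 3, 92, 12]

[-3, -7, 3, 92, 12]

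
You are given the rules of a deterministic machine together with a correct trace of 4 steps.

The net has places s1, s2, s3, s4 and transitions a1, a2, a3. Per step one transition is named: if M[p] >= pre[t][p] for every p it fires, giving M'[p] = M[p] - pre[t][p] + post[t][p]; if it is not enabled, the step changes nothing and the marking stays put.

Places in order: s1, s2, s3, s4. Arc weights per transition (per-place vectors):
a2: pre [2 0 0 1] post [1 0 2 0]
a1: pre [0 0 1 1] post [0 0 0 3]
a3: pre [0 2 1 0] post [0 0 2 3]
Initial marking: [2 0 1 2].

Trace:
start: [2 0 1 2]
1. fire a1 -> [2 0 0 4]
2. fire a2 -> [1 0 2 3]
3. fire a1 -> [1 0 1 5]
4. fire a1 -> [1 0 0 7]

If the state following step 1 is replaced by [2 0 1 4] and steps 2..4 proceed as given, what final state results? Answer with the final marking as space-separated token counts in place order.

state after step 1 := [2 0 1 4]
2. fire a2 -> [1 0 3 3]
3. fire a1 -> [1 0 2 5]
4. fire a1 -> [1 0 1 7]

1 0 1 7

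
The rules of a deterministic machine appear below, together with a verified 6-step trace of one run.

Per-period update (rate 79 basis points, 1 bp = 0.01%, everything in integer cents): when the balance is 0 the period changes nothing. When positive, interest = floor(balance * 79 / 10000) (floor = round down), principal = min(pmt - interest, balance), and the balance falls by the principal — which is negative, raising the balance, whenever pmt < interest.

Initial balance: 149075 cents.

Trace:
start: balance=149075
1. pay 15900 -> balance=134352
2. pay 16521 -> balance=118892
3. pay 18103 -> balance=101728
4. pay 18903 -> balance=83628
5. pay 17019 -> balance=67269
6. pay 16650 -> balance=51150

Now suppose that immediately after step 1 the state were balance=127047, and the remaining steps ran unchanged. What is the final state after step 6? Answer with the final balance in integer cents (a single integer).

43552

state after step 1 := balance=127047
2. pay 16521 -> balance=111529
3. pay 18103 -> balance=94307
4. pay 18903 -> balance=76149
5. pay 17019 -> balance=59731
6. pay 16650 -> balance=43552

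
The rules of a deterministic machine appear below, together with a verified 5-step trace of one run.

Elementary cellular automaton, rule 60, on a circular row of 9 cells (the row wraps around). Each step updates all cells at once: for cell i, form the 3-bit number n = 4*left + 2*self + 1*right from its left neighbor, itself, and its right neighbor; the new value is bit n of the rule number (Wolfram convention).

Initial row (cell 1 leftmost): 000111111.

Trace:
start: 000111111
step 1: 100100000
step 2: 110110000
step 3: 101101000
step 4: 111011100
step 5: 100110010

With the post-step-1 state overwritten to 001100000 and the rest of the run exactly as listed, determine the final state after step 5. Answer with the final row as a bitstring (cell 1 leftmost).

state after step 1 := 001100000
step 2: 001010000
step 3: 001111000
step 4: 001000100
step 5: 001100110

001100110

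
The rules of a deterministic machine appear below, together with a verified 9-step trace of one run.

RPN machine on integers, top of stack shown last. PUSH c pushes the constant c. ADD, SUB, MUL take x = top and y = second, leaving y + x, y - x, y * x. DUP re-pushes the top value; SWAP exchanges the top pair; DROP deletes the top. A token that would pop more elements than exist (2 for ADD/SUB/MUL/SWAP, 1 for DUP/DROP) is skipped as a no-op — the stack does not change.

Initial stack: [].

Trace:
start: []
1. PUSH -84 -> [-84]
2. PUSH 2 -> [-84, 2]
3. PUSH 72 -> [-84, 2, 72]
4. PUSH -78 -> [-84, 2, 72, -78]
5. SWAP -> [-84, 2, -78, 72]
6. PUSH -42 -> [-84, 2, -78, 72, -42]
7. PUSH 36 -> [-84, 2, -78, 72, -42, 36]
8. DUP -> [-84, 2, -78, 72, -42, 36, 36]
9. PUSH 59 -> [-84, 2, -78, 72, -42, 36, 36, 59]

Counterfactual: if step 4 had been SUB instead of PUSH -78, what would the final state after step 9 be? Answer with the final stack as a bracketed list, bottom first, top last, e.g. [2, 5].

(re-executing from step 4 with the substitution; state before step 4: [-84, 2, 72])
4. SUB -> [-84, -70]
5. SWAP -> [-70, -84]
6. PUSH -42 -> [-70, -84, -42]
7. PUSH 36 -> [-70, -84, -42, 36]
8. DUP -> [-70, -84, -42, 36, 36]
9. PUSH 59 -> [-70, -84, -42, 36, 36, 59]

[-70, -84, -42, 36, 36, 59]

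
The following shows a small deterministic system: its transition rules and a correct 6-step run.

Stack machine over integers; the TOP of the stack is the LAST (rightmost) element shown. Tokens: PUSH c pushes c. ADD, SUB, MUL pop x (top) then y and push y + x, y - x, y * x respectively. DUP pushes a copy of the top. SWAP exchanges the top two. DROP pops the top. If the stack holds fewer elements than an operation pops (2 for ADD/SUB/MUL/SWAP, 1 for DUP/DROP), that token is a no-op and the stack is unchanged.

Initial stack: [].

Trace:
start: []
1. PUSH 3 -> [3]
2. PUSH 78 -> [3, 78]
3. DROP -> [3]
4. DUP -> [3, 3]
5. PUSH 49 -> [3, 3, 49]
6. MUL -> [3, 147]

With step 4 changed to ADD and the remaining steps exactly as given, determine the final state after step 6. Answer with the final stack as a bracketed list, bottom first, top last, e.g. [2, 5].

(re-executing from step 4 with the substitution; state before step 4: [3])
4. ADD -> [3]
5. PUSH 49 -> [3, 49]
6. MUL -> [147]

[147]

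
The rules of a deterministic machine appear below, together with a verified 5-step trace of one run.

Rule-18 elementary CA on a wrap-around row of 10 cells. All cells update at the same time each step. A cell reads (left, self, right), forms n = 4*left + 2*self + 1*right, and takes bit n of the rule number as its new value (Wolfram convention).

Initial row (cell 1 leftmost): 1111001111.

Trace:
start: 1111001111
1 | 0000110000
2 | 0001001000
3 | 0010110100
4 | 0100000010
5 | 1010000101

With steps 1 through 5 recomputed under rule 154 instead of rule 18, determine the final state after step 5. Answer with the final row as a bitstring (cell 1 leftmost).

1111111110

(re-executing steps 1..5 under rule 154; state before step 1: 1111001111)
1 | 1110111111
2 | 1100111111
3 | 1011111111
4 | 0011111111
5 | 1111111110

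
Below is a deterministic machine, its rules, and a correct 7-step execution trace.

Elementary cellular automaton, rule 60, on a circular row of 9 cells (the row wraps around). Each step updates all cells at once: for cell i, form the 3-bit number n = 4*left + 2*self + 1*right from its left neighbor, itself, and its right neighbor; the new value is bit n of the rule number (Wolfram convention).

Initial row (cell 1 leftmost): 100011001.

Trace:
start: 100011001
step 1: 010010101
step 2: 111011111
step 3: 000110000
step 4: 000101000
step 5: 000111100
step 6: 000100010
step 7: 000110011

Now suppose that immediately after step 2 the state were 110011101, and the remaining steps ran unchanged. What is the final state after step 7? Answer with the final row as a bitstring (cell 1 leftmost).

000110110

state after step 2 := 110011101
step 3: 001010011
step 4: 101111010
step 5: 111000111
step 6: 000100100
step 7: 000110110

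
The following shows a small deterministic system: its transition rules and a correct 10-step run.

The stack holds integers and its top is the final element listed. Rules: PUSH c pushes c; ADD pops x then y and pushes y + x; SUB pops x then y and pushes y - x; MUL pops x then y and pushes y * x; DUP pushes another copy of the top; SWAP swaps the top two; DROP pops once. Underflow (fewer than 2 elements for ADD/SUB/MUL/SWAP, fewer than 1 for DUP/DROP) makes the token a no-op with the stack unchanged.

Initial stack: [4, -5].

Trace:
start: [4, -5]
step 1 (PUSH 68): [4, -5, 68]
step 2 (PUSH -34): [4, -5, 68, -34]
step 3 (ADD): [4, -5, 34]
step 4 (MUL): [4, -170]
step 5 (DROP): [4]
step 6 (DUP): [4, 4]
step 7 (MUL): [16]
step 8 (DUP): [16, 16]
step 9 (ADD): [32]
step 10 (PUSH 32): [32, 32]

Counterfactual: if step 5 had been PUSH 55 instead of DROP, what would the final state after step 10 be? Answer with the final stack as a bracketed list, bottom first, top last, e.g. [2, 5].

(re-executing from step 5 with the substitution; state before step 5: [4, -170])
step 5 (PUSH 55): [4, -170, 55]
step 6 (DUP): [4, -170, 55, 55]
step 7 (MUL): [4, -170, 3025]
step 8 (DUP): [4, -170, 3025, 3025]
step 9 (ADD): [4, -170, 6050]
step 10 (PUSH 32): [4, -170, 6050, 32]

[4, -170, 6050, 32]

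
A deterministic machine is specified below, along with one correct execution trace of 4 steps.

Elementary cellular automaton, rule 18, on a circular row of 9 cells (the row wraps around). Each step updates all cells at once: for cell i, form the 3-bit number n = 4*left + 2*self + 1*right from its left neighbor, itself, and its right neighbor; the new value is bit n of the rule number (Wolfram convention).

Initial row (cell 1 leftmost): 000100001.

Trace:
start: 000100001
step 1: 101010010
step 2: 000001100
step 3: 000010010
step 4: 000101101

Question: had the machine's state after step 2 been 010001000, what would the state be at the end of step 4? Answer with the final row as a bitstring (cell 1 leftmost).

state after step 2 := 010001000
step 3: 101010100
step 4: 000000011

000000011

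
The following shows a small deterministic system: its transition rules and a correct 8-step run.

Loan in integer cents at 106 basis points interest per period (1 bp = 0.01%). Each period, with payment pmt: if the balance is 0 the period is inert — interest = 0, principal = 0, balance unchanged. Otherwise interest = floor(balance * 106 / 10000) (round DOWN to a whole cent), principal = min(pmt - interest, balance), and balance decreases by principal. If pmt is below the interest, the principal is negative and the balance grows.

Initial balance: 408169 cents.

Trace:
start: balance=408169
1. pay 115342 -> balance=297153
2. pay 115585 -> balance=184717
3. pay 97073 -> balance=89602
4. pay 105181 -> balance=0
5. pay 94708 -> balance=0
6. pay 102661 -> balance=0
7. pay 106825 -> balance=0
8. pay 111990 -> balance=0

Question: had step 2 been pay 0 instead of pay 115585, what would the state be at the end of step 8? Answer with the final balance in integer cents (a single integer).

0

(re-executing from step 2 with the substitution; state before step 2: balance=297153)
2. pay 0 -> balance=300302
3. pay 97073 -> balance=206412
4. pay 105181 -> balance=103418
5. pay 94708 -> balance=9806
6. pay 102661 -> balance=0
7. pay 106825 -> balance=0
8. pay 111990 -> balance=0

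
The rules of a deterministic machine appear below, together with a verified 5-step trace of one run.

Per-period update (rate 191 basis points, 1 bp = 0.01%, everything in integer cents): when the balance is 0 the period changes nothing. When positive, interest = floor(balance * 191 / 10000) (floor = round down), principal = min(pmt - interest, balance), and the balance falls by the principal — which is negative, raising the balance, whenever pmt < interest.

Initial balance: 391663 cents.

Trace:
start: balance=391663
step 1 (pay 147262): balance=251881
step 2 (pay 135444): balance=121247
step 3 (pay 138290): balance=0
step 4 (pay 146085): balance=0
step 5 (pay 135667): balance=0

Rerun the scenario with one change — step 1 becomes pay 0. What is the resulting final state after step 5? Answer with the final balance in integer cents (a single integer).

0

(re-executing from step 1 with the substitution; state before step 1: balance=391663)
step 1 (pay 0): balance=399143
step 2 (pay 135444): balance=271322
step 3 (pay 138290): balance=138214
step 4 (pay 146085): balance=0
step 5 (pay 135667): balance=0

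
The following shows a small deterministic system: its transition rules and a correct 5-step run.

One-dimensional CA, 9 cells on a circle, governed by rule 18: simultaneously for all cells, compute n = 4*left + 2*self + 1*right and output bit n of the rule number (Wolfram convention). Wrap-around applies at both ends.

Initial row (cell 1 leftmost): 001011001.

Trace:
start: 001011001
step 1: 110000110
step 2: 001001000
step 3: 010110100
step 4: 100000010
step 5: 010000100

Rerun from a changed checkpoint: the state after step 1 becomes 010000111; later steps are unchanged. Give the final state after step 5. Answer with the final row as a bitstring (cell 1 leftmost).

010000100

state after step 1 := 010000111
step 2: 001001000
step 3: 010110100
step 4: 100000010
step 5: 010000100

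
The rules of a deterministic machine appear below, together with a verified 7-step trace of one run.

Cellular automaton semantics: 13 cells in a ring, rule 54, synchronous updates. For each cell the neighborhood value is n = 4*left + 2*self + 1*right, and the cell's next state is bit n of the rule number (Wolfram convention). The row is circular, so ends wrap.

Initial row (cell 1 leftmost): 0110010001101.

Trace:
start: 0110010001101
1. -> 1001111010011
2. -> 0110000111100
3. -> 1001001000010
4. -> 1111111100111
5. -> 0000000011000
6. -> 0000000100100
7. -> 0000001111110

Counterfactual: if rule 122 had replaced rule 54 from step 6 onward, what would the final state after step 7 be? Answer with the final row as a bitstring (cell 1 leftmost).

(re-executing steps 6..7 under rule 122; state before step 6: 0000000011000)
6. -> 0000000111100
7. -> 0000001100110

0000001100110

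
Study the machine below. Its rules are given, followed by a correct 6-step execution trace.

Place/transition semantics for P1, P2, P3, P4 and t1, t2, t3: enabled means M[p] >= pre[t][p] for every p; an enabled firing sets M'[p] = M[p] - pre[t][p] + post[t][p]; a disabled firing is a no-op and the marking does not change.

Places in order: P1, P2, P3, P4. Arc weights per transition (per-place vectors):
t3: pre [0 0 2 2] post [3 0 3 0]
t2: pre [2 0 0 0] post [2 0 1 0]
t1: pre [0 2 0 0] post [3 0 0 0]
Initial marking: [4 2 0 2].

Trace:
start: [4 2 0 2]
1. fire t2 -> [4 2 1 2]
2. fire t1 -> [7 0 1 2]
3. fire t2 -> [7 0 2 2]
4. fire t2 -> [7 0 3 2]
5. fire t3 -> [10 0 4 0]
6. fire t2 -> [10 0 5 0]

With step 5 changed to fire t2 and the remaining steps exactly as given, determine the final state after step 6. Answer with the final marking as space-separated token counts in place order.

(re-executing from step 5 with the substitution; state before step 5: [7 0 3 2])
5. fire t2 -> [7 0 4 2]
6. fire t2 -> [7 0 5 2]

7 0 5 2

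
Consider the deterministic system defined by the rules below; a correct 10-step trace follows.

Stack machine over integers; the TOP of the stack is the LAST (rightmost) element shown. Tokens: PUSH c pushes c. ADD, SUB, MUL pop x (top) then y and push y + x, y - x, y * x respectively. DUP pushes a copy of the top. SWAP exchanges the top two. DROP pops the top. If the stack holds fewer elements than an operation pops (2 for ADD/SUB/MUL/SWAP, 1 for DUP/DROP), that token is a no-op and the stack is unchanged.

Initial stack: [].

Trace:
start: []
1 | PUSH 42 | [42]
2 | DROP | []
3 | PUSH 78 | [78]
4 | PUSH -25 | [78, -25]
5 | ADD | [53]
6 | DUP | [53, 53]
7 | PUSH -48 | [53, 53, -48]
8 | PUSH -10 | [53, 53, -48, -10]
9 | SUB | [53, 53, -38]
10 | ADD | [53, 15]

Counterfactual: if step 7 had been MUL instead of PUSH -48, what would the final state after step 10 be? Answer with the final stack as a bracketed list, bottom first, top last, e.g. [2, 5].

(re-executing from step 7 with the substitution; state before step 7: [53, 53])
7 | MUL | [2809]
8 | PUSH -10 | [2809, -10]
9 | SUB | [2819]
10 | ADD | [2819]

[2819]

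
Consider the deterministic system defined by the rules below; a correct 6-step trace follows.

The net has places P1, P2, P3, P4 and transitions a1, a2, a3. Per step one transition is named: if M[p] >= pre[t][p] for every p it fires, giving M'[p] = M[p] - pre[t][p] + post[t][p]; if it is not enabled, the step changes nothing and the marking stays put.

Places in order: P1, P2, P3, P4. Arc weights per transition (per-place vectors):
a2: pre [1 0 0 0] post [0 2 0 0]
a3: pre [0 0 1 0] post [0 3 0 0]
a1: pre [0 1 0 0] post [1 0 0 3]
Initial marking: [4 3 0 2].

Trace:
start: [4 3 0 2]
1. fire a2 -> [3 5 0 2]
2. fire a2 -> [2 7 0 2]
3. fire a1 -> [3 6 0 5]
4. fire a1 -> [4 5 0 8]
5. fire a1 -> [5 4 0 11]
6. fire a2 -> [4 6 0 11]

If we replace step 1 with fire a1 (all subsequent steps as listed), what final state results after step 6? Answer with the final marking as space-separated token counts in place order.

6 3 0 14

(re-executing from step 1 with the substitution; state before step 1: [4 3 0 2])
1. fire a1 -> [5 2 0 5]
2. fire a2 -> [4 4 0 5]
3. fire a1 -> [5 3 0 8]
4. fire a1 -> [6 2 0 11]
5. fire a1 -> [7 1 0 14]
6. fire a2 -> [6 3 0 14]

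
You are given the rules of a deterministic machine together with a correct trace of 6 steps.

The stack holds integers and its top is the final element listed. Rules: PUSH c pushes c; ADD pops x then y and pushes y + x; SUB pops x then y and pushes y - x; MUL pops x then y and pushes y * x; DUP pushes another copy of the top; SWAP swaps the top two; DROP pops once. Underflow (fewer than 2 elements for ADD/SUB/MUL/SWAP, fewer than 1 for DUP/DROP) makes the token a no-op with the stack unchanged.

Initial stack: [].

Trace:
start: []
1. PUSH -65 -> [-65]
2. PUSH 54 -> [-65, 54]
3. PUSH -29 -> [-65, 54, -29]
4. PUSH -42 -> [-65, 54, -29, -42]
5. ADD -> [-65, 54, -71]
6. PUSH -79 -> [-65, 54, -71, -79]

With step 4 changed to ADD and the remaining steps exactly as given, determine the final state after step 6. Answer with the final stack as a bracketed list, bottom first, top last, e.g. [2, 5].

(re-executing from step 4 with the substitution; state before step 4: [-65, 54, -29])
4. ADD -> [-65, 25]
5. ADD -> [-40]
6. PUSH -79 -> [-40, -79]

[-40, -79]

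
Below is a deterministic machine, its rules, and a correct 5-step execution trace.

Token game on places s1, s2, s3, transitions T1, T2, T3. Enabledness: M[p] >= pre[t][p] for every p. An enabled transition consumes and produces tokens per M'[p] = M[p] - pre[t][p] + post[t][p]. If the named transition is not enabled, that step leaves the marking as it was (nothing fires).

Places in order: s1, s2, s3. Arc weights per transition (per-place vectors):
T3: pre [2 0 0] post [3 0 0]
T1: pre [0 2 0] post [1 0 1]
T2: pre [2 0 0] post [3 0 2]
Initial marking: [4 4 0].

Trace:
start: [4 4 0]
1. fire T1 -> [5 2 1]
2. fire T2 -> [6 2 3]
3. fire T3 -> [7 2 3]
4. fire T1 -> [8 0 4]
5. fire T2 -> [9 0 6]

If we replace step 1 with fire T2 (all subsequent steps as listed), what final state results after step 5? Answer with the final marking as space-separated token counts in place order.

(re-executing from step 1 with the substitution; state before step 1: [4 4 0])
1. fire T2 -> [5 4 2]
2. fire T2 -> [6 4 4]
3. fire T3 -> [7 4 4]
4. fire T1 -> [8 2 5]
5. fire T2 -> [9 2 7]

9 2 7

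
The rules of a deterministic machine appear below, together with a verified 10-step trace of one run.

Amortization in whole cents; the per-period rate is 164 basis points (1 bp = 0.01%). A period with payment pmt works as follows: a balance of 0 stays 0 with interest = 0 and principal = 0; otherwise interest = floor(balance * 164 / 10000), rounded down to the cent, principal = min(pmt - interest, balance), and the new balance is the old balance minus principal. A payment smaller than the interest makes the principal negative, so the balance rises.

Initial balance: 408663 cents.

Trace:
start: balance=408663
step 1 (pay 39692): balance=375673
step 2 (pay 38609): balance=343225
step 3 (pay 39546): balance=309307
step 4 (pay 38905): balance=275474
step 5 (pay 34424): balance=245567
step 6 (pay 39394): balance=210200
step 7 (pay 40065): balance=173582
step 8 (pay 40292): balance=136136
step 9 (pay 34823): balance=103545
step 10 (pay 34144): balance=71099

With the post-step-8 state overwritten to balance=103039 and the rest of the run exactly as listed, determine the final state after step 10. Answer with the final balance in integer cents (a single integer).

state after step 8 := balance=103039
step 9 (pay 34823): balance=69905
step 10 (pay 34144): balance=36907

36907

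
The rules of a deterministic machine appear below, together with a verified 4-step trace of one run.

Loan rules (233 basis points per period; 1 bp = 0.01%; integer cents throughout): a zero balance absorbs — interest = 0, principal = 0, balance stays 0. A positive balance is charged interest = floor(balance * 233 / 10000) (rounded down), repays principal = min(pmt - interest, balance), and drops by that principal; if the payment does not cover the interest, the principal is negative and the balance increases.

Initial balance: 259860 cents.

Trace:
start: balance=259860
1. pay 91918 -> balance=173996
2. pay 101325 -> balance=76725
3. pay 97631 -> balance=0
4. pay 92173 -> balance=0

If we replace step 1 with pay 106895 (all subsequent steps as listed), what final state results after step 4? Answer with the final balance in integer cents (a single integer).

(re-executing from step 1 with the substitution; state before step 1: balance=259860)
1. pay 106895 -> balance=159019
2. pay 101325 -> balance=61399
3. pay 97631 -> balance=0
4. pay 92173 -> balance=0

0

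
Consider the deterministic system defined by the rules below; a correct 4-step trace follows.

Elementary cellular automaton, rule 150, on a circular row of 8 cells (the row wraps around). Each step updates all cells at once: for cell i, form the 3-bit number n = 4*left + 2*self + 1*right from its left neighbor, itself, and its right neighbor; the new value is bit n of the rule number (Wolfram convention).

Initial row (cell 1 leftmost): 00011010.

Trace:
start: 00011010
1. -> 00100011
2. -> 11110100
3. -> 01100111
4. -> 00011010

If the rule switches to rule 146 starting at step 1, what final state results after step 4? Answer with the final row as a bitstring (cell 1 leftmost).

(re-executing steps 1..4 under rule 146; state before step 1: 00011010)
1. -> 00100001
2. -> 11010010
3. -> 00001100
4. -> 00010010

00010010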